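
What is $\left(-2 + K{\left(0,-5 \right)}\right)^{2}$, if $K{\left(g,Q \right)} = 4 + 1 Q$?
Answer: $9$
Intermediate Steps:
$K{\left(g,Q \right)} = 4 + Q$
$\left(-2 + K{\left(0,-5 \right)}\right)^{2} = \left(-2 + \left(4 - 5\right)\right)^{2} = \left(-2 - 1\right)^{2} = \left(-3\right)^{2} = 9$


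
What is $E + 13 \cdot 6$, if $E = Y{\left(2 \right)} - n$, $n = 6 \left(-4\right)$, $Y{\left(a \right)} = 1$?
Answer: $103$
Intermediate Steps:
$n = -24$
$E = 25$ ($E = 1 - -24 = 1 + 24 = 25$)
$E + 13 \cdot 6 = 25 + 13 \cdot 6 = 25 + 78 = 103$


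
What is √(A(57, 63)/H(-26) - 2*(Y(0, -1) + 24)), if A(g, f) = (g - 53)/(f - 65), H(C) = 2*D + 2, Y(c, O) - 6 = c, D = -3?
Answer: I*√238/2 ≈ 7.7136*I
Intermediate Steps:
Y(c, O) = 6 + c
H(C) = -4 (H(C) = 2*(-3) + 2 = -6 + 2 = -4)
A(g, f) = (-53 + g)/(-65 + f)
√(A(57, 63)/H(-26) - 2*(Y(0, -1) + 24)) = √(((-53 + 57)/(-65 + 63))/(-4) - 2*((6 + 0) + 24)) = √((4/(-2))*(-¼) - 2*(6 + 24)) = √(-½*4*(-¼) - 2*30) = √(-2*(-¼) - 60) = √(½ - 60) = √(-119/2) = I*√238/2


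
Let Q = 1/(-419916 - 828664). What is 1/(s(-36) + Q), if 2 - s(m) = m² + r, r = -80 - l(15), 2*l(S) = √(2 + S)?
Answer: -1892567749158180/2297570623447736941 - 779476008200*√17/2297570623447736941 ≈ -0.00082512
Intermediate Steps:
l(S) = √(2 + S)/2
r = -80 - √17/2 (r = -80 - √(2 + 15)/2 = -80 - √17/2 ≈ -82.062)
s(m) = 82 + √17/2 - m² (s(m) = 2 - (m² + (-80 - √17/2)) = 2 - (-80 + m² - √17/2) = 2 + (80 + √17/2 - m²) = 82 + √17/2 - m²)
Q = -1/1248580 (Q = 1/(-1248580) = -1/1248580 ≈ -8.0091e-7)
1/(s(-36) + Q) = 1/((82 + √17/2 - 1*(-36)²) - 1/1248580) = 1/((82 + √17/2 - 1*1296) - 1/1248580) = 1/((82 + √17/2 - 1296) - 1/1248580) = 1/((-1214 + √17/2) - 1/1248580) = 1/(-1515776121/1248580 + √17/2)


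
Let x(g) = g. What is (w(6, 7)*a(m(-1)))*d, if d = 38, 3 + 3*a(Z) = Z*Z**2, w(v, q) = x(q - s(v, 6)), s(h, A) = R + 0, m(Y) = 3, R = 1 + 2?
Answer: 1216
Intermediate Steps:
R = 3
s(h, A) = 3 (s(h, A) = 3 + 0 = 3)
w(v, q) = -3 + q (w(v, q) = q - 1*3 = q - 3 = -3 + q)
a(Z) = -1 + Z**3/3 (a(Z) = -1 + (Z*Z**2)/3 = -1 + Z**3/3)
(w(6, 7)*a(m(-1)))*d = ((-3 + 7)*(-1 + (1/3)*3**3))*38 = (4*(-1 + (1/3)*27))*38 = (4*(-1 + 9))*38 = (4*8)*38 = 32*38 = 1216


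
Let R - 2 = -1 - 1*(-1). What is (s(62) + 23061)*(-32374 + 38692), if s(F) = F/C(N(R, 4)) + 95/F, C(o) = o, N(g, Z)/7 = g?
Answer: 31624941699/217 ≈ 1.4574e+8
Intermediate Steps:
R = 2 (R = 2 + (-1 - 1*(-1)) = 2 + (-1 + 1) = 2 + 0 = 2)
N(g, Z) = 7*g
s(F) = 95/F + F/14 (s(F) = F/((7*2)) + 95/F = F/14 + 95/F = 95/F + F/14)
(s(62) + 23061)*(-32374 + 38692) = ((95/62 + (1/14)*62) + 23061)*(-32374 + 38692) = ((95*(1/62) + 31/7) + 23061)*6318 = ((95/62 + 31/7) + 23061)*6318 = (2587/434 + 23061)*6318 = (10011061/434)*6318 = 31624941699/217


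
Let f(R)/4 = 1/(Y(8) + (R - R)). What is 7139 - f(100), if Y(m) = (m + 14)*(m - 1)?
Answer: 549701/77 ≈ 7139.0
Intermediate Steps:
Y(m) = (-1 + m)*(14 + m) (Y(m) = (14 + m)*(-1 + m) = (-1 + m)*(14 + m))
f(R) = 2/77 (f(R) = 4/((-14 + 8² + 13*8) + (R - R)) = 4/((-14 + 64 + 104) + 0) = 4/(154 + 0) = 4/154 = 4*(1/154) = 2/77)
7139 - f(100) = 7139 - 1*2/77 = 7139 - 2/77 = 549701/77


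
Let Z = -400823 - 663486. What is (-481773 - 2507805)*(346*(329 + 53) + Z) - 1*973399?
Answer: 2786695294787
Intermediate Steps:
Z = -1064309
(-481773 - 2507805)*(346*(329 + 53) + Z) - 1*973399 = (-481773 - 2507805)*(346*(329 + 53) - 1064309) - 1*973399 = -2989578*(346*382 - 1064309) - 973399 = -2989578*(132172 - 1064309) - 973399 = -2989578*(-932137) - 973399 = 2786696268186 - 973399 = 2786695294787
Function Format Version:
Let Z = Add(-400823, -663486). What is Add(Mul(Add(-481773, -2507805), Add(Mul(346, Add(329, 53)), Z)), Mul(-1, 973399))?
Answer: 2786695294787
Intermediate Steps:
Z = -1064309
Add(Mul(Add(-481773, -2507805), Add(Mul(346, Add(329, 53)), Z)), Mul(-1, 973399)) = Add(Mul(Add(-481773, -2507805), Add(Mul(346, Add(329, 53)), -1064309)), Mul(-1, 973399)) = Add(Mul(-2989578, Add(Mul(346, 382), -1064309)), -973399) = Add(Mul(-2989578, Add(132172, -1064309)), -973399) = Add(Mul(-2989578, -932137), -973399) = Add(2786696268186, -973399) = 2786695294787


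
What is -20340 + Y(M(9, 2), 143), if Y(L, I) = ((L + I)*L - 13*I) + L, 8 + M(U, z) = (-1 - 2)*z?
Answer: -24019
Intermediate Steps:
M(U, z) = -8 - 3*z (M(U, z) = -8 + (-1 - 2)*z = -8 - 3*z)
Y(L, I) = L - 13*I + L*(I + L) (Y(L, I) = ((I + L)*L - 13*I) + L = (L*(I + L) - 13*I) + L = (-13*I + L*(I + L)) + L = L - 13*I + L*(I + L))
-20340 + Y(M(9, 2), 143) = -20340 + ((-8 - 3*2) + (-8 - 3*2)² - 13*143 + 143*(-8 - 3*2)) = -20340 + ((-8 - 6) + (-8 - 6)² - 1859 + 143*(-8 - 6)) = -20340 + (-14 + (-14)² - 1859 + 143*(-14)) = -20340 + (-14 + 196 - 1859 - 2002) = -20340 - 3679 = -24019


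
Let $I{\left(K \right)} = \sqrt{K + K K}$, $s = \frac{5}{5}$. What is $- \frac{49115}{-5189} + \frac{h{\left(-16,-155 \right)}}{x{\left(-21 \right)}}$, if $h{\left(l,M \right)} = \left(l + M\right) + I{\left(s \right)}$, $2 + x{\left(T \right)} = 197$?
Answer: $\frac{2896702}{337285} + \frac{\sqrt{2}}{195} \approx 8.5956$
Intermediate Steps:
$x{\left(T \right)} = 195$ ($x{\left(T \right)} = -2 + 197 = 195$)
$s = 1$ ($s = 5 \cdot \frac{1}{5} = 1$)
$I{\left(K \right)} = \sqrt{K + K^{2}}$
$h{\left(l,M \right)} = M + l + \sqrt{2}$ ($h{\left(l,M \right)} = \left(l + M\right) + \sqrt{1 \left(1 + 1\right)} = \left(M + l\right) + \sqrt{1 \cdot 2} = \left(M + l\right) + \sqrt{2} = M + l + \sqrt{2}$)
$- \frac{49115}{-5189} + \frac{h{\left(-16,-155 \right)}}{x{\left(-21 \right)}} = - \frac{49115}{-5189} + \frac{-155 - 16 + \sqrt{2}}{195} = \left(-49115\right) \left(- \frac{1}{5189}\right) + \left(-171 + \sqrt{2}\right) \frac{1}{195} = \frac{49115}{5189} - \left(\frac{57}{65} - \frac{\sqrt{2}}{195}\right) = \frac{2896702}{337285} + \frac{\sqrt{2}}{195}$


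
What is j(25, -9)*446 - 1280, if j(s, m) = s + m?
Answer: 5856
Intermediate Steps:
j(s, m) = m + s
j(25, -9)*446 - 1280 = (-9 + 25)*446 - 1280 = 16*446 - 1280 = 7136 - 1280 = 5856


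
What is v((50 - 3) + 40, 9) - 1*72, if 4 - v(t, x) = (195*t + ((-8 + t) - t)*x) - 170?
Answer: -16791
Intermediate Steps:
v(t, x) = 174 - 195*t + 8*x (v(t, x) = 4 - ((195*t + ((-8 + t) - t)*x) - 170) = 4 - ((195*t - 8*x) - 170) = 4 - ((-8*x + 195*t) - 170) = 4 - (-170 - 8*x + 195*t) = 4 + (170 - 195*t + 8*x) = 174 - 195*t + 8*x)
v((50 - 3) + 40, 9) - 1*72 = (174 - 195*((50 - 3) + 40) + 8*9) - 1*72 = (174 - 195*(47 + 40) + 72) - 72 = (174 - 195*87 + 72) - 72 = (174 - 16965 + 72) - 72 = -16719 - 72 = -16791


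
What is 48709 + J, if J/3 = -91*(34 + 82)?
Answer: 17041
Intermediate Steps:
J = -31668 (J = 3*(-91*(34 + 82)) = 3*(-91*116) = 3*(-10556) = -31668)
48709 + J = 48709 - 31668 = 17041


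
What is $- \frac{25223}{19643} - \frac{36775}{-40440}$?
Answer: $- \frac{59529359}{158872584} \approx -0.3747$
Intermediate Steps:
$- \frac{25223}{19643} - \frac{36775}{-40440} = \left(-25223\right) \frac{1}{19643} - - \frac{7355}{8088} = - \frac{25223}{19643} + \frac{7355}{8088} = - \frac{59529359}{158872584}$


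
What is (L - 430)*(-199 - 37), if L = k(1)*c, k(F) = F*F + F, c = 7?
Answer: 98176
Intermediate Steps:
k(F) = F + F² (k(F) = F² + F = F + F²)
L = 14 (L = (1*(1 + 1))*7 = (1*2)*7 = 2*7 = 14)
(L - 430)*(-199 - 37) = (14 - 430)*(-199 - 37) = -416*(-236) = 98176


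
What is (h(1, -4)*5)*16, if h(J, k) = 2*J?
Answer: 160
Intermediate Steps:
(h(1, -4)*5)*16 = ((2*1)*5)*16 = (2*5)*16 = 10*16 = 160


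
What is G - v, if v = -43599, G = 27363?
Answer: 70962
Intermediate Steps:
G - v = 27363 - 1*(-43599) = 27363 + 43599 = 70962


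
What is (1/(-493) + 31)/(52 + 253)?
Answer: 15282/150365 ≈ 0.10163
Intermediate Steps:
(1/(-493) + 31)/(52 + 253) = (-1/493 + 31)/305 = (15282/493)*(1/305) = 15282/150365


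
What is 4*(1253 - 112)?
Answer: 4564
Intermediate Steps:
4*(1253 - 112) = 4*1141 = 4564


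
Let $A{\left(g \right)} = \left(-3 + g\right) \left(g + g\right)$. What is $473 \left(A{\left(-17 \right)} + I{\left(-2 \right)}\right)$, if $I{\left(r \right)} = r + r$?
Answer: $319748$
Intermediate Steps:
$I{\left(r \right)} = 2 r$
$A{\left(g \right)} = 2 g \left(-3 + g\right)$ ($A{\left(g \right)} = \left(-3 + g\right) 2 g = 2 g \left(-3 + g\right)$)
$473 \left(A{\left(-17 \right)} + I{\left(-2 \right)}\right) = 473 \left(2 \left(-17\right) \left(-3 - 17\right) + 2 \left(-2\right)\right) = 473 \left(2 \left(-17\right) \left(-20\right) - 4\right) = 473 \left(680 - 4\right) = 473 \cdot 676 = 319748$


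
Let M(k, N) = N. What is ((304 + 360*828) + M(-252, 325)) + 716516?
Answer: 1015225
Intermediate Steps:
((304 + 360*828) + M(-252, 325)) + 716516 = ((304 + 360*828) + 325) + 716516 = ((304 + 298080) + 325) + 716516 = (298384 + 325) + 716516 = 298709 + 716516 = 1015225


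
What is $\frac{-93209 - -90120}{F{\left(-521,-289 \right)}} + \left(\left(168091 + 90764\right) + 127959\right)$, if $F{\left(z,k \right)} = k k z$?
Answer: $\frac{16831994984063}{43514441} \approx 3.8681 \cdot 10^{5}$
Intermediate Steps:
$F{\left(z,k \right)} = z k^{2}$ ($F{\left(z,k \right)} = k^{2} z = z k^{2}$)
$\frac{-93209 - -90120}{F{\left(-521,-289 \right)}} + \left(\left(168091 + 90764\right) + 127959\right) = \frac{-93209 - -90120}{\left(-521\right) \left(-289\right)^{2}} + \left(\left(168091 + 90764\right) + 127959\right) = \frac{-93209 + 90120}{\left(-521\right) 83521} + \left(258855 + 127959\right) = - \frac{3089}{-43514441} + 386814 = \left(-3089\right) \left(- \frac{1}{43514441}\right) + 386814 = \frac{3089}{43514441} + 386814 = \frac{16831994984063}{43514441}$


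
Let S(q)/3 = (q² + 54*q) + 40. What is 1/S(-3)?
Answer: -1/339 ≈ -0.0029499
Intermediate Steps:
S(q) = 120 + 3*q² + 162*q (S(q) = 3*((q² + 54*q) + 40) = 3*(40 + q² + 54*q) = 120 + 3*q² + 162*q)
1/S(-3) = 1/(120 + 3*(-3)² + 162*(-3)) = 1/(120 + 3*9 - 486) = 1/(120 + 27 - 486) = 1/(-339) = -1/339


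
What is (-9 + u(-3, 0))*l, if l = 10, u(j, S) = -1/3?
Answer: -280/3 ≈ -93.333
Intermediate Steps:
u(j, S) = -⅓ (u(j, S) = -1*⅓ = -⅓)
(-9 + u(-3, 0))*l = (-9 - ⅓)*10 = -28/3*10 = -280/3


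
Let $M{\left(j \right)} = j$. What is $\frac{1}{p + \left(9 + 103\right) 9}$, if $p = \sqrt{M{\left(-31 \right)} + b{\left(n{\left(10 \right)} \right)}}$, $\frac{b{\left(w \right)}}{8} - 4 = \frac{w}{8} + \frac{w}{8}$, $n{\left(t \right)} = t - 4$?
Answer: $\frac{1008}{1016051} - \frac{\sqrt{13}}{1016051} \approx 0.00098853$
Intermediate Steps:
$n{\left(t \right)} = -4 + t$
$b{\left(w \right)} = 32 + 2 w$ ($b{\left(w \right)} = 32 + 8 \left(\frac{w}{8} + \frac{w}{8}\right) = 32 + 8 \frac{w}{4} = 32 + 2 w$)
$p = \sqrt{13}$ ($p = \sqrt{-31 + \left(32 + 2 \left(-4 + 10\right)\right)} = \sqrt{-31 + \left(32 + 2 \cdot 6\right)} = \sqrt{-31 + \left(32 + 12\right)} = \sqrt{-31 + 44} = \sqrt{13} \approx 3.6056$)
$\frac{1}{p + \left(9 + 103\right) 9} = \frac{1}{\sqrt{13} + \left(9 + 103\right) 9} = \frac{1}{\sqrt{13} + 112 \cdot 9} = \frac{1}{\sqrt{13} + 1008} = \frac{1}{1008 + \sqrt{13}}$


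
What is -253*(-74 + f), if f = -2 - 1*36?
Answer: 28336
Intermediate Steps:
f = -38 (f = -2 - 36 = -38)
-253*(-74 + f) = -253*(-74 - 38) = -253*(-112) = 28336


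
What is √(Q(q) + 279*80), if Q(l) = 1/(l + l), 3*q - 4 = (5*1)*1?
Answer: √803526/6 ≈ 149.40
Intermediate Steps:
q = 3 (q = 4/3 + ((5*1)*1)/3 = 4/3 + (5*1)/3 = 4/3 + (⅓)*5 = 4/3 + 5/3 = 3)
Q(l) = 1/(2*l)
√(Q(q) + 279*80) = √((½)/3 + 279*80) = √((½)*(⅓) + 22320) = √(⅙ + 22320) = √(133921/6) = √803526/6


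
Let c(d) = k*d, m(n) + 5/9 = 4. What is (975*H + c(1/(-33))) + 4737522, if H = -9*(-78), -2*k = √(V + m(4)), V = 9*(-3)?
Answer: 5421972 + I*√53/99 ≈ 5.422e+6 + 0.073537*I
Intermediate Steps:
V = -27
m(n) = 31/9 (m(n) = -5/9 + 4 = 31/9)
k = -I*√53/3 (k = -√(-27 + 31/9)/2 = -I*√53/3 ≈ -2.4267*I)
c(d) = -I*d*√53/3 (c(d) = (-I*√53/3)*d = -I*d*√53/3)
H = 702
(975*H + c(1/(-33))) + 4737522 = (975*702 - ⅓*I*√53/(-33)) + 4737522 = (684450 - ⅓*I*(-1/33)*√53) + 4737522 = (684450 + I*√53/99) + 4737522 = 5421972 + I*√53/99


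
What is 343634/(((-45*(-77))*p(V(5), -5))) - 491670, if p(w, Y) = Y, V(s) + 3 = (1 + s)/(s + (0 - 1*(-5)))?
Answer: -8518526384/17325 ≈ -4.9169e+5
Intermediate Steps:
V(s) = -3 + (1 + s)/(5 + s) (V(s) = -3 + (1 + s)/(s + (0 - 1*(-5))) = -3 + (1 + s)/(s + (0 + 5)) = -3 + (1 + s)/(s + 5) = -3 + (1 + s)/(5 + s))
343634/(((-45*(-77))*p(V(5), -5))) - 491670 = 343634/((-45*(-77)*(-5))) - 491670 = 343634/((3465*(-5))) - 491670 = 343634/(-17325) - 491670 = 343634*(-1/17325) - 491670 = -343634/17325 - 491670 = -8518526384/17325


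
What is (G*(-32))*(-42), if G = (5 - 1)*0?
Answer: 0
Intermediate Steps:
G = 0 (G = 4*0 = 0)
(G*(-32))*(-42) = (0*(-32))*(-42) = 0*(-42) = 0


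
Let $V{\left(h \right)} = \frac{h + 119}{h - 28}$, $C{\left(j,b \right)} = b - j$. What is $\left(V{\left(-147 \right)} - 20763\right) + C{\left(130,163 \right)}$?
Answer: $- \frac{518246}{25} \approx -20730.0$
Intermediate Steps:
$V{\left(h \right)} = \frac{119 + h}{-28 + h}$
$\left(V{\left(-147 \right)} - 20763\right) + C{\left(130,163 \right)} = \left(\frac{119 - 147}{-28 - 147} - 20763\right) + \left(163 - 130\right) = \left(\frac{1}{-175} \left(-28\right) - 20763\right) + \left(163 - 130\right) = \left(\left(- \frac{1}{175}\right) \left(-28\right) - 20763\right) + 33 = \left(\frac{4}{25} - 20763\right) + 33 = - \frac{519071}{25} + 33 = - \frac{518246}{25}$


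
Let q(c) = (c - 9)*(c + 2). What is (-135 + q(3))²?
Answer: 27225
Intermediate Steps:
q(c) = (-9 + c)*(2 + c)
(-135 + q(3))² = (-135 + (-18 + 3² - 7*3))² = (-135 + (-18 + 9 - 21))² = (-135 - 30)² = (-165)² = 27225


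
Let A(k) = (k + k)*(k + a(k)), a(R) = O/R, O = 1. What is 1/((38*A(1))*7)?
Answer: 1/1064 ≈ 0.00093985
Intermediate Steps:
a(R) = 1/R
A(k) = 2*k*(k + 1/k) (A(k) = (k + k)*(k + 1/k) = (2*k)*(k + 1/k) = 2*k*(k + 1/k))
1/((38*A(1))*7) = 1/((38*(2 + 2*1²))*7) = 1/((38*(2 + 2*1))*7) = 1/((38*(2 + 2))*7) = 1/((38*4)*7) = 1/(152*7) = 1/1064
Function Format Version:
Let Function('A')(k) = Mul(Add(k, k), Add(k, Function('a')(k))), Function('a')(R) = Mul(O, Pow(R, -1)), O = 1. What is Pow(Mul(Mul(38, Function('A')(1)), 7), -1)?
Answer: Rational(1, 1064) ≈ 0.00093985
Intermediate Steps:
Function('a')(R) = Pow(R, -1) (Function('a')(R) = Mul(1, Pow(R, -1)) = Pow(R, -1))
Function('A')(k) = Mul(2, k, Add(k, Pow(k, -1))) (Function('A')(k) = Mul(Add(k, k), Add(k, Pow(k, -1))) = Mul(Mul(2, k), Add(k, Pow(k, -1))) = Mul(2, k, Add(k, Pow(k, -1))))
Pow(Mul(Mul(38, Function('A')(1)), 7), -1) = Pow(Mul(Mul(38, Add(2, Mul(2, Pow(1, 2)))), 7), -1) = Pow(Mul(Mul(38, Add(2, Mul(2, 1))), 7), -1) = Pow(Mul(Mul(38, Add(2, 2)), 7), -1) = Pow(Mul(Mul(38, 4), 7), -1) = Pow(Mul(152, 7), -1) = Pow(1064, -1) = Rational(1, 1064)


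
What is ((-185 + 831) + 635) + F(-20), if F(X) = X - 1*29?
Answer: 1232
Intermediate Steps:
F(X) = -29 + X (F(X) = X - 29 = -29 + X)
((-185 + 831) + 635) + F(-20) = ((-185 + 831) + 635) + (-29 - 20) = (646 + 635) - 49 = 1281 - 49 = 1232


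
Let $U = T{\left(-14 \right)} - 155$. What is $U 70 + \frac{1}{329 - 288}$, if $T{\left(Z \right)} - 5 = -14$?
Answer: $- \frac{470679}{41} \approx -11480.0$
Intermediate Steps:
$T{\left(Z \right)} = -9$ ($T{\left(Z \right)} = 5 - 14 = -9$)
$U = -164$ ($U = -9 - 155 = -164$)
$U 70 + \frac{1}{329 - 288} = \left(-164\right) 70 + \frac{1}{329 - 288} = -11480 + \frac{1}{329 - 288} = -11480 + \frac{1}{41} = - \frac{470679}{41}$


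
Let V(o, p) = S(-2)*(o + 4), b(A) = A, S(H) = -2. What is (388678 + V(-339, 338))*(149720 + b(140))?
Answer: 58347691280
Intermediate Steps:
V(o, p) = -8 - 2*o (V(o, p) = -2*(o + 4) = -2*(4 + o) = -8 - 2*o)
(388678 + V(-339, 338))*(149720 + b(140)) = (388678 + (-8 - 2*(-339)))*(149720 + 140) = (388678 + (-8 + 678))*149860 = (388678 + 670)*149860 = 389348*149860 = 58347691280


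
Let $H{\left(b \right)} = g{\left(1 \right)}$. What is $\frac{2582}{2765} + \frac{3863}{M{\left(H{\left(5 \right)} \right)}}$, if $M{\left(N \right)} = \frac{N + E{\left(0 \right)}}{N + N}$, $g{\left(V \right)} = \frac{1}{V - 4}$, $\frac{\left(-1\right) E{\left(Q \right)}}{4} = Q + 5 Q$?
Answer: $\frac{21364972}{2765} \approx 7726.9$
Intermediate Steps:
$E{\left(Q \right)} = - 24 Q$ ($E{\left(Q \right)} = - 4 \left(Q + 5 Q\right) = - 4 \cdot 6 Q = - 24 Q$)
$g{\left(V \right)} = \frac{1}{-4 + V}$
$H{\left(b \right)} = - \frac{1}{3}$ ($H{\left(b \right)} = \frac{1}{-4 + 1} = \frac{1}{-3} = - \frac{1}{3}$)
$M{\left(N \right)} = \frac{1}{2}$ ($M{\left(N \right)} = \frac{N - 0}{N + N} = \frac{N + 0}{2 N} = N \frac{1}{2 N} = \frac{1}{2}$)
$\frac{2582}{2765} + \frac{3863}{M{\left(H{\left(5 \right)} \right)}} = \frac{2582}{2765} + 3863 \frac{1}{\frac{1}{2}} = 2582 \cdot \frac{1}{2765} + 3863 \cdot 2 = \frac{2582}{2765} + 7726 = \frac{21364972}{2765}$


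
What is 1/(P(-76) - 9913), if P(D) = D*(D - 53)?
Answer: -1/109 ≈ -0.0091743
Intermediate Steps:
P(D) = D*(-53 + D)
1/(P(-76) - 9913) = 1/(-76*(-53 - 76) - 9913) = 1/(-76*(-129) - 9913) = 1/(9804 - 9913) = 1/(-109) = -1/109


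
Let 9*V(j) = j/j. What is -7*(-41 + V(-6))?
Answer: 2576/9 ≈ 286.22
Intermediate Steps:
V(j) = ⅑ (V(j) = (j/j)/9 = (⅑)*1 = ⅑)
-7*(-41 + V(-6)) = -7*(-41 + ⅑) = -7*(-368/9) = 2576/9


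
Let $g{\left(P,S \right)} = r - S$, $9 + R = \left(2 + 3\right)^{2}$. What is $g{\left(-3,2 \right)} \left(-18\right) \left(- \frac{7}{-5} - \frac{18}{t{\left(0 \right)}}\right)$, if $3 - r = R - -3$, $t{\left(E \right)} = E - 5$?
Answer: $1620$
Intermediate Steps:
$t{\left(E \right)} = -5 + E$
$R = 16$ ($R = -9 + \left(2 + 3\right)^{2} = -9 + 5^{2} = -9 + 25 = 16$)
$r = -16$ ($r = 3 - \left(16 - -3\right) = 3 - \left(16 + 3\right) = 3 - 19 = -16$)
$g{\left(P,S \right)} = -16 - S$
$g{\left(-3,2 \right)} \left(-18\right) \left(- \frac{7}{-5} - \frac{18}{t{\left(0 \right)}}\right) = \left(-16 - 2\right) \left(-18\right) \left(- \frac{7}{-5} - \frac{18}{-5 + 0}\right) = \left(-16 - 2\right) \left(-18\right) \left(\left(-7\right) \left(- \frac{1}{5}\right) - \frac{18}{-5}\right) = \left(-18\right) \left(-18\right) \left(\frac{7}{5} - - \frac{18}{5}\right) = 324 \left(\frac{7}{5} + \frac{18}{5}\right) = 324 \cdot 5 = 1620$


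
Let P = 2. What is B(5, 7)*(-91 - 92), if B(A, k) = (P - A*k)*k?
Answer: 42273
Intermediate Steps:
B(A, k) = k*(2 - A*k) (B(A, k) = (2 - A*k)*k = k*(2 - A*k))
B(5, 7)*(-91 - 92) = (7*(2 - 1*5*7))*(-91 - 92) = (7*(2 - 35))*(-183) = (7*(-33))*(-183) = -231*(-183) = 42273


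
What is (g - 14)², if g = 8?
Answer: 36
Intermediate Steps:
(g - 14)² = (8 - 14)² = (-6)² = 36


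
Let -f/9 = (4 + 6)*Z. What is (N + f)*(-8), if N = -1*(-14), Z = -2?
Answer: -1552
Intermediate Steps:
f = 180 (f = -9*(4 + 6)*(-2) = -90*(-2) = -9*(-20) = 180)
N = 14
(N + f)*(-8) = (14 + 180)*(-8) = 194*(-8) = -1552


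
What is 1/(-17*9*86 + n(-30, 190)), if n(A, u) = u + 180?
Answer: -1/12788 ≈ -7.8198e-5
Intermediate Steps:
n(A, u) = 180 + u
1/(-17*9*86 + n(-30, 190)) = 1/(-17*9*86 + (180 + 190)) = 1/(-153*86 + 370) = 1/(-13158 + 370) = 1/(-12788) = -1/12788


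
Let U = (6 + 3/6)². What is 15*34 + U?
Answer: 2209/4 ≈ 552.25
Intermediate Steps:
U = 169/4 (U = (6 + 3*(⅙))² = (6 + ½)² = (13/2)² = 169/4 ≈ 42.250)
15*34 + U = 15*34 + 169/4 = 510 + 169/4 = 2209/4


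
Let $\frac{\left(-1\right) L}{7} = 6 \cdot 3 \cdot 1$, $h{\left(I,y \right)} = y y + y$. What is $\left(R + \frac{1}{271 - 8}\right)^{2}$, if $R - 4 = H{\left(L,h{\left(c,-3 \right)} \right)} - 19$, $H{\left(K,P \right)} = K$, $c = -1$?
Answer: $\frac{1375074724}{69169} \approx 19880.0$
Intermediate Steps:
$h{\left(I,y \right)} = y + y^{2}$ ($h{\left(I,y \right)} = y^{2} + y = y + y^{2}$)
$L = -126$ ($L = - 7 \cdot 6 \cdot 3 \cdot 1 = - 7 \cdot 18 \cdot 1 = \left(-7\right) 18 = -126$)
$R = -141$ ($R = 4 - 145 = -141$)
$\left(R + \frac{1}{271 - 8}\right)^{2} = \left(-141 + \frac{1}{271 - 8}\right)^{2} = \left(-141 + \frac{1}{263}\right)^{2} = \left(- \frac{37082}{263}\right)^{2} = \frac{1375074724}{69169}$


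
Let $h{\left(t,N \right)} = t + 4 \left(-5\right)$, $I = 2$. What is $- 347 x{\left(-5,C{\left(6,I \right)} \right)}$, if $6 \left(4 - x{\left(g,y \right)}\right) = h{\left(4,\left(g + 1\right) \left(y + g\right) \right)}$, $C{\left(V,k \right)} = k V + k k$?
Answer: $- \frac{6940}{3} \approx -2313.3$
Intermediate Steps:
$C{\left(V,k \right)} = k^{2} + V k$ ($C{\left(V,k \right)} = V k + k^{2} = k^{2} + V k$)
$h{\left(t,N \right)} = -20 + t$ ($h{\left(t,N \right)} = t - 20 = -20 + t$)
$x{\left(g,y \right)} = \frac{20}{3}$ ($x{\left(g,y \right)} = 4 - \frac{-20 + 4}{6} = 4 - - \frac{8}{3} = 4 + \frac{8}{3} = \frac{20}{3}$)
$- 347 x{\left(-5,C{\left(6,I \right)} \right)} = \left(-347\right) \frac{20}{3} = - \frac{6940}{3}$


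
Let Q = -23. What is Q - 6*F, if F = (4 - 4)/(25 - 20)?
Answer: -23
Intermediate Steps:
F = 0 (F = 0/5 = 0*(⅕) = 0)
Q - 6*F = -23 - 6*0 = -23 + 0 = -23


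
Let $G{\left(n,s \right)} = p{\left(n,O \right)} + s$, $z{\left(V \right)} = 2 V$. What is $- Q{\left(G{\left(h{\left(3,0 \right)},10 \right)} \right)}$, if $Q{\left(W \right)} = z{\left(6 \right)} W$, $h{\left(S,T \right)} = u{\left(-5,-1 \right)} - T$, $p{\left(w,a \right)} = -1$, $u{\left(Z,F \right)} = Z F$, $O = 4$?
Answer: $-108$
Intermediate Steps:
$u{\left(Z,F \right)} = F Z$
$h{\left(S,T \right)} = 5 - T$ ($h{\left(S,T \right)} = \left(-1\right) \left(-5\right) - T = 5 - T$)
$G{\left(n,s \right)} = -1 + s$
$Q{\left(W \right)} = 12 W$ ($Q{\left(W \right)} = 2 \cdot 6 W = 12 W$)
$- Q{\left(G{\left(h{\left(3,0 \right)},10 \right)} \right)} = - 12 \left(-1 + 10\right) = - 12 \cdot 9 = \left(-1\right) 108 = -108$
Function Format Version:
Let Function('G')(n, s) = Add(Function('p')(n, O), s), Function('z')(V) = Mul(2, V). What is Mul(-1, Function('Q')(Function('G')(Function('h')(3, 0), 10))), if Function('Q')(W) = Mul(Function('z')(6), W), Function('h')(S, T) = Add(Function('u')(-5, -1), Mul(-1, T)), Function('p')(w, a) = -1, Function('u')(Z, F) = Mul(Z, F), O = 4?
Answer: -108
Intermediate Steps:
Function('u')(Z, F) = Mul(F, Z)
Function('h')(S, T) = Add(5, Mul(-1, T)) (Function('h')(S, T) = Add(Mul(-1, -5), Mul(-1, T)) = Add(5, Mul(-1, T)))
Function('G')(n, s) = Add(-1, s)
Function('Q')(W) = Mul(12, W) (Function('Q')(W) = Mul(Mul(2, 6), W) = Mul(12, W))
Mul(-1, Function('Q')(Function('G')(Function('h')(3, 0), 10))) = Mul(-1, Mul(12, Add(-1, 10))) = Mul(-1, Mul(12, 9)) = Mul(-1, 108) = -108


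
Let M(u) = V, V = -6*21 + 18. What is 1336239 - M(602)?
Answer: 1336347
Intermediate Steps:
V = -108 (V = -126 + 18 = -108)
M(u) = -108
1336239 - M(602) = 1336239 - 1*(-108) = 1336239 + 108 = 1336347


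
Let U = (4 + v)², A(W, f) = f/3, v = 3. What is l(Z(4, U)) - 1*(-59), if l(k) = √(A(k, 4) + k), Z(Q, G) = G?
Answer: 59 + √453/3 ≈ 66.095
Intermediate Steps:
A(W, f) = f/3 (A(W, f) = f*(⅓) = f/3)
U = 49 (U = (4 + 3)² = 7² = 49)
l(k) = √(4/3 + k) (l(k) = √((⅓)*4 + k) = √(4/3 + k))
l(Z(4, U)) - 1*(-59) = √(12 + 9*49)/3 - 1*(-59) = √(12 + 441)/3 + 59 = √453/3 + 59 = 59 + √453/3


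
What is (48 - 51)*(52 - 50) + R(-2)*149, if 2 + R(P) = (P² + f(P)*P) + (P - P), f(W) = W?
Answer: 888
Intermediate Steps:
R(P) = -2 + 2*P² (R(P) = -2 + ((P² + P*P) + (P - P)) = -2 + ((P² + P²) + 0) = -2 + (2*P² + 0) = -2 + 2*P²)
(48 - 51)*(52 - 50) + R(-2)*149 = (48 - 51)*(52 - 50) + (-2 + 2*(-2)²)*149 = -3*2 + (-2 + 2*4)*149 = -6 + (-2 + 8)*149 = -6 + 6*149 = -6 + 894 = 888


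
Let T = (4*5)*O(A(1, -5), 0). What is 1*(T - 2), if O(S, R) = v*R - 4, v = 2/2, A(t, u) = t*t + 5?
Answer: -82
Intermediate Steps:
A(t, u) = 5 + t² (A(t, u) = t² + 5 = 5 + t²)
v = 1 (v = 2*(½) = 1)
O(S, R) = -4 + R (O(S, R) = 1*R - 4 = R - 4 = -4 + R)
T = -80 (T = (4*5)*(-4 + 0) = 20*(-4) = -80)
1*(T - 2) = 1*(-80 - 2) = 1*(-82) = -82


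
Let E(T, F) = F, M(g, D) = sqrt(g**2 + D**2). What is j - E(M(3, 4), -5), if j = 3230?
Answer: 3235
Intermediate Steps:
M(g, D) = sqrt(D**2 + g**2)
j - E(M(3, 4), -5) = 3230 - 1*(-5) = 3230 + 5 = 3235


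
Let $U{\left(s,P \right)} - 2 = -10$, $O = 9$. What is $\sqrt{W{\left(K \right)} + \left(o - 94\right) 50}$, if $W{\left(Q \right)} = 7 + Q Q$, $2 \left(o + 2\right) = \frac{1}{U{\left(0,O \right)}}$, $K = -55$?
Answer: $\frac{i \sqrt{28338}}{4} \approx 42.085 i$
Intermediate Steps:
$U{\left(s,P \right)} = -8$ ($U{\left(s,P \right)} = 2 - 10 = -8$)
$o = - \frac{33}{16}$ ($o = -2 + \frac{1}{2 \left(-8\right)} = -2 + \frac{1}{2} \left(- \frac{1}{8}\right) = -2 - \frac{1}{16} = - \frac{33}{16} \approx -2.0625$)
$W{\left(Q \right)} = 7 + Q^{2}$
$\sqrt{W{\left(K \right)} + \left(o - 94\right) 50} = \sqrt{\left(7 + \left(-55\right)^{2}\right) + \left(- \frac{33}{16} - 94\right) 50} = \sqrt{\left(7 + 3025\right) - \frac{38425}{8}} = \sqrt{3032 - \frac{38425}{8}} = \sqrt{- \frac{14169}{8}} = \frac{i \sqrt{28338}}{4}$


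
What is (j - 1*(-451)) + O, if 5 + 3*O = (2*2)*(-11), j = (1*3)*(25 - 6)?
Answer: 1475/3 ≈ 491.67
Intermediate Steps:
j = 57 (j = 3*19 = 57)
O = -49/3 (O = -5/3 + ((2*2)*(-11))/3 = -5/3 + (4*(-11))/3 = -5/3 + (⅓)*(-44) = -5/3 - 44/3 = -49/3 ≈ -16.333)
(j - 1*(-451)) + O = (57 - 1*(-451)) - 49/3 = (57 + 451) - 49/3 = 508 - 49/3 = 1475/3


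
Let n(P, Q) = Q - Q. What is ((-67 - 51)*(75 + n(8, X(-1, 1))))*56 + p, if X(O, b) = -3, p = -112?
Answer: -495712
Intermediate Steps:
n(P, Q) = 0
((-67 - 51)*(75 + n(8, X(-1, 1))))*56 + p = ((-67 - 51)*(75 + 0))*56 - 112 = -118*75*56 - 112 = -8850*56 - 112 = -495600 - 112 = -495712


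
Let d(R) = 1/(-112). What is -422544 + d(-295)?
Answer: -47324929/112 ≈ -4.2254e+5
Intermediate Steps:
d(R) = -1/112
-422544 + d(-295) = -422544 - 1/112 = -47324929/112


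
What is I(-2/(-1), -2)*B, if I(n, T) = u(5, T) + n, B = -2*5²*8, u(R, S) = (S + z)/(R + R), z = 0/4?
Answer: -720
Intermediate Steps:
z = 0 (z = 0*(¼) = 0)
u(R, S) = S/(2*R) (u(R, S) = (S + 0)/(R + R) = S/((2*R)) = S*(1/(2*R)) = S/(2*R))
B = -400 (B = -2*25*8 = -50*8 = -400)
I(n, T) = n + T/10 (I(n, T) = (½)*T/5 + n = (½)*T*(⅕) + n = T/10 + n = n + T/10)
I(-2/(-1), -2)*B = (-2/(-1) + (⅒)*(-2))*(-400) = (-2*(-1) - ⅕)*(-400) = (2 - ⅕)*(-400) = (9/5)*(-400) = -720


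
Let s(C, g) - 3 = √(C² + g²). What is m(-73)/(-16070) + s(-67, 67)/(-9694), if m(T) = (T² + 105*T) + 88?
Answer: 10871951/77891290 - 67*√2/9694 ≈ 0.12980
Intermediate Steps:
s(C, g) = 3 + √(C² + g²)
m(T) = 88 + T² + 105*T
m(-73)/(-16070) + s(-67, 67)/(-9694) = (88 + (-73)² + 105*(-73))/(-16070) + (3 + √((-67)² + 67²))/(-9694) = (88 + 5329 - 7665)*(-1/16070) + (3 + √(4489 + 4489))*(-1/9694) = -2248*(-1/16070) + (3 + √8978)*(-1/9694) = 1124/8035 + (3 + 67*√2)*(-1/9694) = 1124/8035 + (-3/9694 - 67*√2/9694) = 10871951/77891290 - 67*√2/9694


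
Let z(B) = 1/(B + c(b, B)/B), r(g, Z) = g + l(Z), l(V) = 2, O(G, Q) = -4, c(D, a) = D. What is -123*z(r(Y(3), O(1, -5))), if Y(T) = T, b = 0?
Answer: -123/5 ≈ -24.600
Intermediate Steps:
r(g, Z) = 2 + g (r(g, Z) = g + 2 = 2 + g)
z(B) = 1/B (z(B) = 1/(B + 0/B) = 1/(B + 0) = 1/B)
-123*z(r(Y(3), O(1, -5))) = -123/(2 + 3) = -123/5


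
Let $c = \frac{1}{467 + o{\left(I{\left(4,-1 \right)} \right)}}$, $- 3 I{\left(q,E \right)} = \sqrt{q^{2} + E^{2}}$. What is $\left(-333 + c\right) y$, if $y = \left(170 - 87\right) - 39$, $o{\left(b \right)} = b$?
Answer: $- \frac{7189631559}{490696} + \frac{33 \sqrt{17}}{490696} \approx -14652.0$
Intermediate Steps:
$I{\left(q,E \right)} = - \frac{\sqrt{E^{2} + q^{2}}}{3}$ ($I{\left(q,E \right)} = - \frac{\sqrt{q^{2} + E^{2}}}{3} = - \frac{\sqrt{E^{2} + q^{2}}}{3}$)
$y = 44$ ($y = 83 - 39 = 44$)
$c = \frac{1}{467 - \frac{\sqrt{17}}{3}}$ ($c = \frac{1}{467 - \frac{\sqrt{\left(-1\right)^{2} + 4^{2}}}{3}} = \frac{1}{467 - \frac{\sqrt{1 + 16}}{3}} = \frac{1}{467 - \frac{\sqrt{17}}{3}} \approx 0.0021476$)
$\left(-333 + c\right) y = \left(-333 + \left(\frac{4203}{1962784} + \frac{3 \sqrt{17}}{1962784}\right)\right) 44 = \left(- \frac{653602869}{1962784} + \frac{3 \sqrt{17}}{1962784}\right) 44 = - \frac{7189631559}{490696} + \frac{33 \sqrt{17}}{490696}$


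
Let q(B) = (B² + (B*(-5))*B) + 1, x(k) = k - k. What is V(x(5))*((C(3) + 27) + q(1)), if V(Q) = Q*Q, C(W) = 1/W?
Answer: 0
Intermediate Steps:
x(k) = 0
V(Q) = Q²
q(B) = 1 - 4*B² (q(B) = (B² + (-5*B)*B) + 1 = (B² - 5*B²) + 1 = -4*B² + 1 = 1 - 4*B²)
V(x(5))*((C(3) + 27) + q(1)) = 0²*((1/3 + 27) + (1 - 4*1²)) = 0*((⅓ + 27) + (1 - 4*1)) = 0*(82/3 + (1 - 4)) = 0*(82/3 - 3) = 0*(73/3) = 0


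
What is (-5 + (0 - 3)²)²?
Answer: 16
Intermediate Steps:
(-5 + (0 - 3)²)² = (-5 + (-3)²)² = (-5 + 9)² = 4² = 16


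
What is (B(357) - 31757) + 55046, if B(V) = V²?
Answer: 150738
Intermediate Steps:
(B(357) - 31757) + 55046 = (357² - 31757) + 55046 = (127449 - 31757) + 55046 = 95692 + 55046 = 150738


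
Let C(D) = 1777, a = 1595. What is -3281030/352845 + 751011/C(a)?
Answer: 51832017197/125401113 ≈ 413.33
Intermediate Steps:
-3281030/352845 + 751011/C(a) = -3281030/352845 + 751011/1777 = -3281030*1/352845 + 751011*(1/1777) = -656206/70569 + 751011/1777 = 51832017197/125401113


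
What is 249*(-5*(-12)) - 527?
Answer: 14413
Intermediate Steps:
249*(-5*(-12)) - 527 = 249*60 - 527 = 14940 - 527 = 14413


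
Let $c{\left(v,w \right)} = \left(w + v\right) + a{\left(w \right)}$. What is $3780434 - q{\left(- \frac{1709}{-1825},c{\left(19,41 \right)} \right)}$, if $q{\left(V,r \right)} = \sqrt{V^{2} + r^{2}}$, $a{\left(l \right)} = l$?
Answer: $3780434 - \frac{\sqrt{33978626306}}{1825} \approx 3.7803 \cdot 10^{6}$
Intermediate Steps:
$c{\left(v,w \right)} = v + 2 w$ ($c{\left(v,w \right)} = \left(w + v\right) + w = \left(v + w\right) + w = v + 2 w$)
$3780434 - q{\left(- \frac{1709}{-1825},c{\left(19,41 \right)} \right)} = 3780434 - \sqrt{\left(- \frac{1709}{-1825}\right)^{2} + \left(19 + 2 \cdot 41\right)^{2}} = 3780434 - \sqrt{\left(\left(-1709\right) \left(- \frac{1}{1825}\right)\right)^{2} + \left(19 + 82\right)^{2}} = 3780434 - \sqrt{\left(\frac{1709}{1825}\right)^{2} + 101^{2}} = 3780434 - \sqrt{\frac{2920681}{3330625} + 10201} = 3780434 - \sqrt{\frac{33978626306}{3330625}} = 3780434 - \frac{\sqrt{33978626306}}{1825}$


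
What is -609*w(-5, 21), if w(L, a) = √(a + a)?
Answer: -609*√42 ≈ -3946.8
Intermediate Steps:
w(L, a) = √2*√a (w(L, a) = √(2*a) = √2*√a)
-609*w(-5, 21) = -609*√2*√21 = -609*√42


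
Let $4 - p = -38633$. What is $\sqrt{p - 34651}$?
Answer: $\sqrt{3986} \approx 63.135$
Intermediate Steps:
$p = 38637$ ($p = 4 - -38633 = 4 + 38633 = 38637$)
$\sqrt{p - 34651} = \sqrt{38637 - 34651} = \sqrt{3986}$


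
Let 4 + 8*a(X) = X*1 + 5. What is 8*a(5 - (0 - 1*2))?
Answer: 8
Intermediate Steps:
a(X) = ⅛ + X/8 (a(X) = -½ + (X*1 + 5)/8 = -½ + (X + 5)/8 = -½ + (5 + X)/8 = -½ + (5/8 + X/8) = ⅛ + X/8)
8*a(5 - (0 - 1*2)) = 8*(⅛ + (5 - (0 - 1*2))/8) = 8*(⅛ + (5 - (0 - 2))/8) = 8*(⅛ + (5 - 1*(-2))/8) = 8*(⅛ + (5 + 2)/8) = 8*(⅛ + (⅛)*7) = 8*(⅛ + 7/8) = 8*1 = 8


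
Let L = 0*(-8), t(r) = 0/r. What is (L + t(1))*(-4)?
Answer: 0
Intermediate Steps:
t(r) = 0
L = 0
(L + t(1))*(-4) = (0 + 0)*(-4) = 0*(-4) = 0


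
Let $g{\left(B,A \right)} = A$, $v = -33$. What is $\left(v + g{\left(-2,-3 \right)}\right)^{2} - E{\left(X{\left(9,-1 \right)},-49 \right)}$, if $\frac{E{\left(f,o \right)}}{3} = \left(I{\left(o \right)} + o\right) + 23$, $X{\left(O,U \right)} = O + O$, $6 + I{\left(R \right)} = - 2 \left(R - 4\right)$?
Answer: $1074$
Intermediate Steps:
$I{\left(R \right)} = 2 - 2 R$ ($I{\left(R \right)} = -6 - 2 \left(R - 4\right) = -6 - 2 \left(-4 + R\right) = -6 - \left(-8 + 2 R\right) = 2 - 2 R$)
$X{\left(O,U \right)} = 2 O$
$E{\left(f,o \right)} = 75 - 3 o$ ($E{\left(f,o \right)} = 3 \left(\left(\left(2 - 2 o\right) + o\right) + 23\right) = 3 \left(\left(2 - o\right) + 23\right) = 3 \left(25 - o\right) = 75 - 3 o$)
$\left(v + g{\left(-2,-3 \right)}\right)^{2} - E{\left(X{\left(9,-1 \right)},-49 \right)} = \left(-33 - 3\right)^{2} - \left(75 - -147\right) = \left(-36\right)^{2} - \left(75 + 147\right) = 1296 - 222 = 1074$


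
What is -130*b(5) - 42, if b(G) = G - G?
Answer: -42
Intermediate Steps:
b(G) = 0
-130*b(5) - 42 = -130*0 - 42 = 0 - 42 = -42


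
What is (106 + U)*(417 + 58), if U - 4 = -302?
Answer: -91200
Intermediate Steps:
U = -298 (U = 4 - 302 = -298)
(106 + U)*(417 + 58) = (106 - 298)*(417 + 58) = -192*475 = -91200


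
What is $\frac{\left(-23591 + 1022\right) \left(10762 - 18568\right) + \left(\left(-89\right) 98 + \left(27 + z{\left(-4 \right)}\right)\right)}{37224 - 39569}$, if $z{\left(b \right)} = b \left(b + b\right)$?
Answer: $- \frac{176164951}{2345} \approx -75124.0$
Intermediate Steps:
$z{\left(b \right)} = 2 b^{2}$ ($z{\left(b \right)} = b 2 b = 2 b^{2}$)
$\frac{\left(-23591 + 1022\right) \left(10762 - 18568\right) + \left(\left(-89\right) 98 + \left(27 + z{\left(-4 \right)}\right)\right)}{37224 - 39569} = \frac{\left(-23591 + 1022\right) \left(10762 - 18568\right) + \left(\left(-89\right) 98 + \left(27 + 2 \left(-4\right)^{2}\right)\right)}{37224 - 39569} = \frac{\left(-22569\right) \left(-7806\right) + \left(-8722 + \left(27 + 2 \cdot 16\right)\right)}{-2345} = \left(176173614 + \left(-8722 + \left(27 + 32\right)\right)\right) \left(- \frac{1}{2345}\right) = \left(176173614 + \left(-8722 + 59\right)\right) \left(- \frac{1}{2345}\right) = \left(176173614 - 8663\right) \left(- \frac{1}{2345}\right) = 176164951 \left(- \frac{1}{2345}\right) = - \frac{176164951}{2345}$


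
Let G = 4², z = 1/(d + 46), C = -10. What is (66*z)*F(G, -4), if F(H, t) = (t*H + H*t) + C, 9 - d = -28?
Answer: -9108/83 ≈ -109.73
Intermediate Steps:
d = 37 (d = 9 - 1*(-28) = 9 + 28 = 37)
z = 1/83 (z = 1/(37 + 46) = 1/83 ≈ 0.012048)
G = 16
F(H, t) = -10 + 2*H*t (F(H, t) = (t*H + H*t) - 10 = (H*t + H*t) - 10 = 2*H*t - 10 = -10 + 2*H*t)
(66*z)*F(G, -4) = (66*(1/83))*(-10 + 2*16*(-4)) = 66*(-10 - 128)/83 = (66/83)*(-138) = -9108/83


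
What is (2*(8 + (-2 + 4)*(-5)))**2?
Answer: 16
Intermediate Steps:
(2*(8 + (-2 + 4)*(-5)))**2 = (2*(8 + 2*(-5)))**2 = (2*(8 - 10))**2 = (2*(-2))**2 = (-4)**2 = 16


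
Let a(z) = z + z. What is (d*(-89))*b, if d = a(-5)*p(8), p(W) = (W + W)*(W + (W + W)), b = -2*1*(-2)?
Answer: 1367040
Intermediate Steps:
a(z) = 2*z
b = 4 (b = -2*(-2) = 4)
p(W) = 6*W² (p(W) = (2*W)*(W + 2*W) = (2*W)*(3*W) = 6*W²)
d = -3840 (d = (2*(-5))*(6*8²) = -60*64 = -10*384 = -3840)
(d*(-89))*b = -3840*(-89)*4 = 341760*4 = 1367040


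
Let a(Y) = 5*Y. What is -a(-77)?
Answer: 385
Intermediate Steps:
-a(-77) = -5*(-77) = -1*(-385) = 385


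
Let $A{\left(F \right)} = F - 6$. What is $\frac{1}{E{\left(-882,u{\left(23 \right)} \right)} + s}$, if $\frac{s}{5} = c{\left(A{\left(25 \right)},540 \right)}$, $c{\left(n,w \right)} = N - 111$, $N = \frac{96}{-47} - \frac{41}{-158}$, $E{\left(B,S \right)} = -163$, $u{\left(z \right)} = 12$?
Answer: $- \frac{7426}{5398073} \approx -0.0013757$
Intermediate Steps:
$A{\left(F \right)} = -6 + F$ ($A{\left(F \right)} = F - 6 = -6 + F$)
$N = - \frac{13241}{7426}$ ($N = 96 \left(- \frac{1}{47}\right) - - \frac{41}{158} = - \frac{96}{47} + \frac{41}{158} = - \frac{13241}{7426} \approx -1.7831$)
$c{\left(n,w \right)} = - \frac{837527}{7426}$ ($c{\left(n,w \right)} = - \frac{13241}{7426} - 111 = - \frac{837527}{7426}$)
$s = - \frac{4187635}{7426}$ ($s = 5 \left(- \frac{837527}{7426}\right) = - \frac{4187635}{7426} \approx -563.92$)
$\frac{1}{E{\left(-882,u{\left(23 \right)} \right)} + s} = \frac{1}{-163 - \frac{4187635}{7426}} = \frac{1}{- \frac{5398073}{7426}} = - \frac{7426}{5398073}$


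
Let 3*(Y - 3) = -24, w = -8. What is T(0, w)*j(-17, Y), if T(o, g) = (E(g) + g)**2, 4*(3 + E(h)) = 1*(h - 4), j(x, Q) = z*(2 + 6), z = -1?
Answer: -1568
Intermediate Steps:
Y = -5 (Y = 3 + (1/3)*(-24) = 3 - 8 = -5)
j(x, Q) = -8 (j(x, Q) = -(2 + 6) = -1*8 = -8)
E(h) = -4 + h/4 (E(h) = -3 + (1*(h - 4))/4 = -3 + (1*(-4 + h))/4 = -3 + (-4 + h)/4 = -3 + (-1 + h/4) = -4 + h/4)
T(o, g) = (-4 + 5*g/4)**2 (T(o, g) = ((-4 + g/4) + g)**2 = (-4 + 5*g/4)**2)
T(0, w)*j(-17, Y) = ((-16 + 5*(-8))**2/16)*(-8) = ((-16 - 40)**2/16)*(-8) = ((1/16)*(-56)**2)*(-8) = ((1/16)*3136)*(-8) = 196*(-8) = -1568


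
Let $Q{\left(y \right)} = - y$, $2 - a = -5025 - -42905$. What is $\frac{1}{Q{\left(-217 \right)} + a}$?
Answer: $- \frac{1}{37661} \approx -2.6553 \cdot 10^{-5}$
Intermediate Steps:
$a = -37878$ ($a = 2 - \left(-5025 - -42905\right) = 2 - \left(-5025 + 42905\right) = 2 - 37880 = -37878$)
$\frac{1}{Q{\left(-217 \right)} + a} = \frac{1}{\left(-1\right) \left(-217\right) - 37878} = \frac{1}{217 - 37878} = \frac{1}{-37661} = - \frac{1}{37661}$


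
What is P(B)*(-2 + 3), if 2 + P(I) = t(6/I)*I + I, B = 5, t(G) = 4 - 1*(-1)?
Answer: 28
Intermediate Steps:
t(G) = 5 (t(G) = 4 + 1 = 5)
P(I) = -2 + 6*I (P(I) = -2 + (5*I + I) = -2 + 6*I)
P(B)*(-2 + 3) = (-2 + 6*5)*(-2 + 3) = (-2 + 30)*1 = 28*1 = 28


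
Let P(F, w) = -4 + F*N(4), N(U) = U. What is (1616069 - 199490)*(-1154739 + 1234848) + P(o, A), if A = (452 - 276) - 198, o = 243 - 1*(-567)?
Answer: 113480730347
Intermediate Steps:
o = 810 (o = 243 + 567 = 810)
A = -22 (A = 176 - 198 = -22)
P(F, w) = -4 + 4*F (P(F, w) = -4 + F*4 = -4 + 4*F)
(1616069 - 199490)*(-1154739 + 1234848) + P(o, A) = (1616069 - 199490)*(-1154739 + 1234848) + (-4 + 4*810) = 1416579*80109 + (-4 + 3240) = 113480727111 + 3236 = 113480730347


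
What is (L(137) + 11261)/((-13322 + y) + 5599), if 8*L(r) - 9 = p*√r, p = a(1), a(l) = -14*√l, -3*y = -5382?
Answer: -12871/6776 + √137/3388 ≈ -1.8960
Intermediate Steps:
y = 1794 (y = -⅓*(-5382) = 1794)
p = -14 (p = -14*√1 = -14*1 = -14)
L(r) = 9/8 - 7*√r/4 (L(r) = 9/8 + (-14*√r)/8 = 9/8 - 7*√r/4)
(L(137) + 11261)/((-13322 + y) + 5599) = ((9/8 - 7*√137/4) + 11261)/((-13322 + 1794) + 5599) = (90097/8 - 7*√137/4)/(-11528 + 5599) = (90097/8 - 7*√137/4)/(-5929) = (90097/8 - 7*√137/4)*(-1/5929) = -12871/6776 + √137/3388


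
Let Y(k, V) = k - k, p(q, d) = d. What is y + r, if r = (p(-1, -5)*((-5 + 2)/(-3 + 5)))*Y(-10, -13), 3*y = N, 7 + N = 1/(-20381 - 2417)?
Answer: -159587/68394 ≈ -2.3333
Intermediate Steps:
Y(k, V) = 0
N = -159587/22798 (N = -7 + 1/(-20381 - 2417) = -7 + 1/(-22798) = -7 - 1/22798 = -159587/22798 ≈ -7.0000)
y = -159587/68394 (y = (⅓)*(-159587/22798) = -159587/68394 ≈ -2.3333)
r = 0 (r = -5*(-5 + 2)/(-3 + 5)*0 = -(-15)/2*0 = -5*(-3/2)*0 = (15/2)*0 = 0)
y + r = -159587/68394 + 0 = -159587/68394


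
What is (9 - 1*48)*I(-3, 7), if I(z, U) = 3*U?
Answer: -819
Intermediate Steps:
(9 - 1*48)*I(-3, 7) = (9 - 1*48)*(3*7) = (9 - 48)*21 = -39*21 = -819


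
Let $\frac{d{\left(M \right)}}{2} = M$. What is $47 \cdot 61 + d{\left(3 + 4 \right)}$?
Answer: $2881$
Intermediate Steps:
$d{\left(M \right)} = 2 M$
$47 \cdot 61 + d{\left(3 + 4 \right)} = 47 \cdot 61 + 2 \left(3 + 4\right) = 2867 + 2 \cdot 7 = 2867 + 14 = 2881$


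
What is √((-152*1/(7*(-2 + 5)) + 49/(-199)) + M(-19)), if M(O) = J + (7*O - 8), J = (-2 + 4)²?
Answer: 10*I*√25232802/4179 ≈ 12.02*I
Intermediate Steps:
J = 4 (J = 2² = 4)
M(O) = -4 + 7*O (M(O) = 4 + (7*O - 8) = 4 + (-8 + 7*O) = -4 + 7*O)
√((-152*1/(7*(-2 + 5)) + 49/(-199)) + M(-19)) = √((-152*1/(7*(-2 + 5)) + 49/(-199)) + (-4 + 7*(-19))) = √((-152/(3*7) + 49*(-1/199)) + (-4 - 133)) = √((-152/21 - 49/199) - 137) = √(-31277/4179 - 137) = √(-603800/4179) = 10*I*√25232802/4179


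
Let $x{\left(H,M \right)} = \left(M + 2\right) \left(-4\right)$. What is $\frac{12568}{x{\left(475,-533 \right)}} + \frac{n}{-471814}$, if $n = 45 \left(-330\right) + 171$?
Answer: $\frac{212890591}{35790462} \approx 5.9482$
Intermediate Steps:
$n = -14679$ ($n = -14850 + 171 = -14679$)
$x{\left(H,M \right)} = -8 - 4 M$ ($x{\left(H,M \right)} = \left(2 + M\right) \left(-4\right) = -8 - 4 M$)
$\frac{12568}{x{\left(475,-533 \right)}} + \frac{n}{-471814} = \frac{12568}{-8 - -2132} - \frac{14679}{-471814} = \frac{12568}{-8 + 2132} - - \frac{2097}{67402} = \frac{12568}{2124} + \frac{2097}{67402} = 12568 \cdot \frac{1}{2124} + \frac{2097}{67402} = \frac{3142}{531} + \frac{2097}{67402} = \frac{212890591}{35790462}$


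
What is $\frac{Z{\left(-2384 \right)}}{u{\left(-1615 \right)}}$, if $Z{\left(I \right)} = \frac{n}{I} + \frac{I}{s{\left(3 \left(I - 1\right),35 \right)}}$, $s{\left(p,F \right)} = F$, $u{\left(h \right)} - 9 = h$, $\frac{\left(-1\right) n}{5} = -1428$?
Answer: $\frac{134849}{3045560} \approx 0.044277$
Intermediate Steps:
$n = 7140$ ($n = \left(-5\right) \left(-1428\right) = 7140$)
$u{\left(h \right)} = 9 + h$
$Z{\left(I \right)} = \frac{7140}{I} + \frac{I}{35}$
$\frac{Z{\left(-2384 \right)}}{u{\left(-1615 \right)}} = \frac{\frac{7140}{-2384} + \frac{1}{35} \left(-2384\right)}{9 - 1615} = \frac{7140 \left(- \frac{1}{2384}\right) - \frac{2384}{35}}{-1606} = \left(- \frac{1785}{596} - \frac{2384}{35}\right) \left(- \frac{1}{1606}\right) = \left(- \frac{1483339}{20860}\right) \left(- \frac{1}{1606}\right) = \frac{134849}{3045560}$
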